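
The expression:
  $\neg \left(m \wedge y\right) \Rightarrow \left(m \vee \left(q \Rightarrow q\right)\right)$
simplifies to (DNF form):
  $\text{True}$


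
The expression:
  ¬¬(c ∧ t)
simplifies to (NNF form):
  c ∧ t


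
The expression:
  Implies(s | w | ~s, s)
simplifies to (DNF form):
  s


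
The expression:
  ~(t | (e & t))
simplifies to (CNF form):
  ~t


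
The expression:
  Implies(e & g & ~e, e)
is always true.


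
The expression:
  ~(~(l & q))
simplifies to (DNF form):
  l & q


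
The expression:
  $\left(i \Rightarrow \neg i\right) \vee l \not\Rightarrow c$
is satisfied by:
  {l: True, i: False, c: False}
  {l: False, i: False, c: False}
  {c: True, l: True, i: False}
  {c: True, l: False, i: False}
  {i: True, l: True, c: False}


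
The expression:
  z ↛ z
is never true.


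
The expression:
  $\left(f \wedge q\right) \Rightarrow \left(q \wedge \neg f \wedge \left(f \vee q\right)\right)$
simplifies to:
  $\neg f \vee \neg q$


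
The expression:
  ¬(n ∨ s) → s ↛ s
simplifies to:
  n ∨ s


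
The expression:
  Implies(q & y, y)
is always true.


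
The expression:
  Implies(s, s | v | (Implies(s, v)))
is always true.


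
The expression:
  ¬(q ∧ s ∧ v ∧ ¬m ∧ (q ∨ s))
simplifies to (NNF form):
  m ∨ ¬q ∨ ¬s ∨ ¬v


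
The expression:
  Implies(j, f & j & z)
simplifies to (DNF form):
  ~j | (f & z)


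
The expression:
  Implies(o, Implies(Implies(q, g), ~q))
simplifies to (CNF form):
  ~g | ~o | ~q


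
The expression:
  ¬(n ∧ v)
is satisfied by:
  {v: False, n: False}
  {n: True, v: False}
  {v: True, n: False}


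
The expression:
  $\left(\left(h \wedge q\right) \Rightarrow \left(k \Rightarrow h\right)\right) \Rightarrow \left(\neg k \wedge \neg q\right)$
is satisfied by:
  {q: False, k: False}


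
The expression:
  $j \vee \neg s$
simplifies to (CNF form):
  $j \vee \neg s$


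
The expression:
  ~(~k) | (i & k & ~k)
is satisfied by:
  {k: True}


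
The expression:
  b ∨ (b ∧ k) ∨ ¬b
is always true.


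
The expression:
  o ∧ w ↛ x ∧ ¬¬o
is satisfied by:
  {w: True, o: True, x: False}


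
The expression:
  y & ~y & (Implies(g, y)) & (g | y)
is never true.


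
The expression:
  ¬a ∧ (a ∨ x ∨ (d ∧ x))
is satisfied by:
  {x: True, a: False}


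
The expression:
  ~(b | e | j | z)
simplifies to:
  ~b & ~e & ~j & ~z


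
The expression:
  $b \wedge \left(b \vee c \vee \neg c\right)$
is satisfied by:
  {b: True}


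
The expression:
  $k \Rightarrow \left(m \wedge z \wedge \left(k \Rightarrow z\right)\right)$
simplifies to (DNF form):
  $\left(m \wedge z\right) \vee \neg k$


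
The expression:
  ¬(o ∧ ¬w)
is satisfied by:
  {w: True, o: False}
  {o: False, w: False}
  {o: True, w: True}


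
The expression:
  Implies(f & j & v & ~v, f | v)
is always true.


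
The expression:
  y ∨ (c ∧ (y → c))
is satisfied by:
  {y: True, c: True}
  {y: True, c: False}
  {c: True, y: False}


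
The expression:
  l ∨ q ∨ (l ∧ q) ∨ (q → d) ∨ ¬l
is always true.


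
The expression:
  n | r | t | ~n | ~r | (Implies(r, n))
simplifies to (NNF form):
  True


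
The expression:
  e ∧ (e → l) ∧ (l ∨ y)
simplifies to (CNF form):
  e ∧ l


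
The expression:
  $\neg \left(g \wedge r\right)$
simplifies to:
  $\neg g \vee \neg r$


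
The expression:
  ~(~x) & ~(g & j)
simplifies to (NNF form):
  x & (~g | ~j)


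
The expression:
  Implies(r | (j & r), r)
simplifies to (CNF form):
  True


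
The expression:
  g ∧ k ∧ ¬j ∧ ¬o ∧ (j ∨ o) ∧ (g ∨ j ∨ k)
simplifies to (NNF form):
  False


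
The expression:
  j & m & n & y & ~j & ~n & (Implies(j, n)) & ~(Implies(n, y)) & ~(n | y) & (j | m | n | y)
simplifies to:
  False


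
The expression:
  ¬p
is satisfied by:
  {p: False}


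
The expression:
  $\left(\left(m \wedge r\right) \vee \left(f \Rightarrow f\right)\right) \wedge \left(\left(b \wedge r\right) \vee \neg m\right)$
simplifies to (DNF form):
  $\left(b \wedge r\right) \vee \neg m$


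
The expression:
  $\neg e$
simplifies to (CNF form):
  $\neg e$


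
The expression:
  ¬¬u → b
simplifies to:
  b ∨ ¬u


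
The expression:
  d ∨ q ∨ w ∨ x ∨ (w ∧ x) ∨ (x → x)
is always true.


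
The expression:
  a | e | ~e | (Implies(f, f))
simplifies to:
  True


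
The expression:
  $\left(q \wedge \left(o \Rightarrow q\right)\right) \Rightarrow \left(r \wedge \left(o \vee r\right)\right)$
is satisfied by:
  {r: True, q: False}
  {q: False, r: False}
  {q: True, r: True}


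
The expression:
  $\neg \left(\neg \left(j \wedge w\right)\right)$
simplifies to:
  $j \wedge w$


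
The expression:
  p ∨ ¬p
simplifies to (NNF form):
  True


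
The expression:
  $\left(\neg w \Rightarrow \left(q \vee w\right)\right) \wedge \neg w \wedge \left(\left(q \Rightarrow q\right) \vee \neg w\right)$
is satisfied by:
  {q: True, w: False}


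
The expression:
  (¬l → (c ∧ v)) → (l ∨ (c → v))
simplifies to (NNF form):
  True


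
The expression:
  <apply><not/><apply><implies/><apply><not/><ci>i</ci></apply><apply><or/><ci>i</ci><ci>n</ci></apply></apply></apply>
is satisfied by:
  {n: False, i: False}


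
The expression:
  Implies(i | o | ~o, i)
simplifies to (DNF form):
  i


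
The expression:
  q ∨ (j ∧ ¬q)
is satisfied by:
  {q: True, j: True}
  {q: True, j: False}
  {j: True, q: False}


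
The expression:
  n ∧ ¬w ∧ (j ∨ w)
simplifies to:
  j ∧ n ∧ ¬w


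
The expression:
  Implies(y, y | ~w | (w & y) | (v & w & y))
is always true.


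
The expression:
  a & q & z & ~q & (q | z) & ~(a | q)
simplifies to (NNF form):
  False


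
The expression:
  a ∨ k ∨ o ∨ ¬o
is always true.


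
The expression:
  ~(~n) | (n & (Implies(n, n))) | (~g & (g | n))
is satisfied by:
  {n: True}


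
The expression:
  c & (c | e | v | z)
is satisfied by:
  {c: True}


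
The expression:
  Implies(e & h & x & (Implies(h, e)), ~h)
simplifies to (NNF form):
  ~e | ~h | ~x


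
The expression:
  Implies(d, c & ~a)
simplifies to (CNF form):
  (c | ~d) & (~a | ~d)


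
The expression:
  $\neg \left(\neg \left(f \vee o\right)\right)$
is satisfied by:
  {o: True, f: True}
  {o: True, f: False}
  {f: True, o: False}


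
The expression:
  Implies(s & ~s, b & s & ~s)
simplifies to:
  True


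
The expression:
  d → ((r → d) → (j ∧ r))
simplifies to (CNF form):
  (j ∨ ¬d) ∧ (r ∨ ¬d)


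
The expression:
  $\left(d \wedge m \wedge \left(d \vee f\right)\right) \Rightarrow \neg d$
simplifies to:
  $\neg d \vee \neg m$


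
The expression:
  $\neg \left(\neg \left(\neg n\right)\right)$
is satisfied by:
  {n: False}


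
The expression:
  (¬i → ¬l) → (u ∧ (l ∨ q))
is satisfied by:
  {l: True, u: True, q: True, i: False}
  {l: True, u: True, i: False, q: False}
  {l: True, u: True, q: True, i: True}
  {l: True, u: True, i: True, q: False}
  {l: True, q: True, i: False, u: False}
  {l: True, i: False, q: False, u: False}
  {u: True, q: True, i: False, l: False}
  {u: True, q: True, i: True, l: False}


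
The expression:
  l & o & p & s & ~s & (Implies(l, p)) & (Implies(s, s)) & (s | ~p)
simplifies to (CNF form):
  False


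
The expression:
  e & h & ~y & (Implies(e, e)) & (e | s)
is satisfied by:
  {h: True, e: True, y: False}


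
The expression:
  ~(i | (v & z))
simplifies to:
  ~i & (~v | ~z)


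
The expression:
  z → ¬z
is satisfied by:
  {z: False}


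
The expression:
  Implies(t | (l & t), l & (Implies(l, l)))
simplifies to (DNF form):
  l | ~t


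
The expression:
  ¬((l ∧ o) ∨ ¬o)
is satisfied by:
  {o: True, l: False}


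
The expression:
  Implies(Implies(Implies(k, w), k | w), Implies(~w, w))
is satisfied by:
  {w: True, k: False}
  {k: False, w: False}
  {k: True, w: True}


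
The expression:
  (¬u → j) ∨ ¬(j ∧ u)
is always true.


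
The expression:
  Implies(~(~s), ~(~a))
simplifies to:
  a | ~s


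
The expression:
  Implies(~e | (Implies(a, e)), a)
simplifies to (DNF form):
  a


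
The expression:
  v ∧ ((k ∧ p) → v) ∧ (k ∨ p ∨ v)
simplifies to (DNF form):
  v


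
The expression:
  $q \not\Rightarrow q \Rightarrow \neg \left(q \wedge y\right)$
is always true.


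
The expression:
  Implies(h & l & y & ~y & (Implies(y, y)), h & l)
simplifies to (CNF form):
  True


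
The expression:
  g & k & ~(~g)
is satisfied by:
  {g: True, k: True}


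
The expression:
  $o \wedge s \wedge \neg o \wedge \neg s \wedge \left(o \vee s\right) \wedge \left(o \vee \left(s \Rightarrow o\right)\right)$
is never true.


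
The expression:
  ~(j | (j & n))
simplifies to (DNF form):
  ~j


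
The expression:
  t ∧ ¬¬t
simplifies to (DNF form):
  t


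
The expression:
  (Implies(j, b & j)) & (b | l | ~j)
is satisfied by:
  {b: True, j: False}
  {j: False, b: False}
  {j: True, b: True}


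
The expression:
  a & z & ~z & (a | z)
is never true.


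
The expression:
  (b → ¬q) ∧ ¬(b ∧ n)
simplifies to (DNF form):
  (¬n ∧ ¬q) ∨ ¬b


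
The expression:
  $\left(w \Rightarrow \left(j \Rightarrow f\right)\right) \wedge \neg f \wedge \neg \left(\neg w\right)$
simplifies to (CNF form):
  $w \wedge \neg f \wedge \neg j$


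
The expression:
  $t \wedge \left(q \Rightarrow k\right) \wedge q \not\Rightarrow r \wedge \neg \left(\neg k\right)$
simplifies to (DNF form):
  $k \wedge q \wedge t \wedge \neg r$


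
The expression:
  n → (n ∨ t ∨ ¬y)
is always true.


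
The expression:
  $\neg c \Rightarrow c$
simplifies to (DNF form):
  $c$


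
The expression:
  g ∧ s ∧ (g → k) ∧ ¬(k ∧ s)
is never true.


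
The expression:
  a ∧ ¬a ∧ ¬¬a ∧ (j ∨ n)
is never true.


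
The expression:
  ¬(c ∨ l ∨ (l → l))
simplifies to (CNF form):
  False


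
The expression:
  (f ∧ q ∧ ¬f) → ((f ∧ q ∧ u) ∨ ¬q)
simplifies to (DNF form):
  True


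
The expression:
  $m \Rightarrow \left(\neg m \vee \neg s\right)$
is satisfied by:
  {s: False, m: False}
  {m: True, s: False}
  {s: True, m: False}


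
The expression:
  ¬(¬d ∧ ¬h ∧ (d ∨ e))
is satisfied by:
  {h: True, d: True, e: False}
  {h: True, e: False, d: False}
  {d: True, e: False, h: False}
  {d: False, e: False, h: False}
  {h: True, d: True, e: True}
  {h: True, e: True, d: False}
  {d: True, e: True, h: False}


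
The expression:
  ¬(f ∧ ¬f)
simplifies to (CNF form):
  True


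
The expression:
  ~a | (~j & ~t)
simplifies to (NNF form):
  ~a | (~j & ~t)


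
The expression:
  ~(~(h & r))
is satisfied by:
  {r: True, h: True}


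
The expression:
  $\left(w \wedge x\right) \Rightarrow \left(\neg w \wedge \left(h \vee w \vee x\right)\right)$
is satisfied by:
  {w: False, x: False}
  {x: True, w: False}
  {w: True, x: False}


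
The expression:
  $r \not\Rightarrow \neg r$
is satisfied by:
  {r: True}


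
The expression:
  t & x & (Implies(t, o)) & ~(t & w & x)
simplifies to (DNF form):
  o & t & x & ~w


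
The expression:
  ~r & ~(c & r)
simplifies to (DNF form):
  ~r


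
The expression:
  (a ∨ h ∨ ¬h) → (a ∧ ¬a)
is never true.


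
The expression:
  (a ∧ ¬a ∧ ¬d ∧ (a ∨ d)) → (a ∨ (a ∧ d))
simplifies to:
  True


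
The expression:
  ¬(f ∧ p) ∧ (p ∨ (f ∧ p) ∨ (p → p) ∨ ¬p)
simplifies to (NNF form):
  ¬f ∨ ¬p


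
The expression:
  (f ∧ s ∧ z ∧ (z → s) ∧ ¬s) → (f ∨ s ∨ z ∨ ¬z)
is always true.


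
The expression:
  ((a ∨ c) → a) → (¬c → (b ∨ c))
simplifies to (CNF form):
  b ∨ c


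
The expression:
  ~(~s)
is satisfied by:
  {s: True}


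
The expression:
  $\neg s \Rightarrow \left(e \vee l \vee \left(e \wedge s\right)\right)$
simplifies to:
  $e \vee l \vee s$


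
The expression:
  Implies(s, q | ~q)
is always true.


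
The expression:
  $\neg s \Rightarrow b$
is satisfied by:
  {b: True, s: True}
  {b: True, s: False}
  {s: True, b: False}


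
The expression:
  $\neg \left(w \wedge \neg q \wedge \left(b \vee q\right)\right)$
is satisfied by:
  {q: True, w: False, b: False}
  {w: False, b: False, q: False}
  {b: True, q: True, w: False}
  {b: True, w: False, q: False}
  {q: True, w: True, b: False}
  {w: True, q: False, b: False}
  {b: True, w: True, q: True}


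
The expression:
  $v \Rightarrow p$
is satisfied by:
  {p: True, v: False}
  {v: False, p: False}
  {v: True, p: True}


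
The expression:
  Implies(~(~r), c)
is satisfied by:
  {c: True, r: False}
  {r: False, c: False}
  {r: True, c: True}


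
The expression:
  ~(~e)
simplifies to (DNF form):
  e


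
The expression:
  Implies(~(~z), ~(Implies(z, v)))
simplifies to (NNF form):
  ~v | ~z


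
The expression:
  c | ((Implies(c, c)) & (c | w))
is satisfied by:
  {c: True, w: True}
  {c: True, w: False}
  {w: True, c: False}


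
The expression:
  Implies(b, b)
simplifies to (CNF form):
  True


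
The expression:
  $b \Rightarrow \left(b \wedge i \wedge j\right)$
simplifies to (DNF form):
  $\left(i \wedge j\right) \vee \neg b$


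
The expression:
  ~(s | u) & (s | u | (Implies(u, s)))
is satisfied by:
  {u: False, s: False}


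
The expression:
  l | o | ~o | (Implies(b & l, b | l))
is always true.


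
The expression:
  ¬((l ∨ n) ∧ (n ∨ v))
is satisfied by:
  {n: False, l: False, v: False}
  {v: True, n: False, l: False}
  {l: True, n: False, v: False}


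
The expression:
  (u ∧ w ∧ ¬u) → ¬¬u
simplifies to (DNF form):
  True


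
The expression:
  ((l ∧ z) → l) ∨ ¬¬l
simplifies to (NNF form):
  True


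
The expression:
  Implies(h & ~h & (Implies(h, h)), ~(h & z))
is always true.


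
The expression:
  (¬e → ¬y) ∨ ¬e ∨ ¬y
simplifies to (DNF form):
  True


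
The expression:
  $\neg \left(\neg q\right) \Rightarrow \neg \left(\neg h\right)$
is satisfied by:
  {h: True, q: False}
  {q: False, h: False}
  {q: True, h: True}


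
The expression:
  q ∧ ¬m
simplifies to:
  q ∧ ¬m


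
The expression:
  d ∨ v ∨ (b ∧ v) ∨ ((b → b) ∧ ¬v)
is always true.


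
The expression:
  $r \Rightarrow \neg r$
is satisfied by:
  {r: False}


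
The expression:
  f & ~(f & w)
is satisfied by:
  {f: True, w: False}


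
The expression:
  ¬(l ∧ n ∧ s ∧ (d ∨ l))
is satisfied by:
  {l: False, n: False, s: False}
  {s: True, l: False, n: False}
  {n: True, l: False, s: False}
  {s: True, n: True, l: False}
  {l: True, s: False, n: False}
  {s: True, l: True, n: False}
  {n: True, l: True, s: False}


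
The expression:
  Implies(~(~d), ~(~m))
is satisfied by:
  {m: True, d: False}
  {d: False, m: False}
  {d: True, m: True}


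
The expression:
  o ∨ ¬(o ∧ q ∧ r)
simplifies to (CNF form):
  True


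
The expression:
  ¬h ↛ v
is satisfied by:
  {v: True, h: False}
  {h: False, v: False}
  {h: True, v: True}


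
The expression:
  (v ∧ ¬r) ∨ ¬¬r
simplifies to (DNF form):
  r ∨ v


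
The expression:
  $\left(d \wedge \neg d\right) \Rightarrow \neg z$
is always true.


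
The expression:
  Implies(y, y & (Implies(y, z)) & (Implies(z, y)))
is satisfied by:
  {z: True, y: False}
  {y: False, z: False}
  {y: True, z: True}


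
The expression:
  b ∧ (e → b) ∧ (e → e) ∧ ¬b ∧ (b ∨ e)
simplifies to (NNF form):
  False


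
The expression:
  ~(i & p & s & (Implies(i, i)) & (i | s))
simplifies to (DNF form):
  ~i | ~p | ~s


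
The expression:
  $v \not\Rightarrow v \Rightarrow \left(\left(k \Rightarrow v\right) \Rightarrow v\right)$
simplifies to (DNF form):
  $\text{True}$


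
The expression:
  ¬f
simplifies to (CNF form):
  ¬f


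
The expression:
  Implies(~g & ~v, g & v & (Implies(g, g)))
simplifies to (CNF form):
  g | v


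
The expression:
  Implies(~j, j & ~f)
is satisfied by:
  {j: True}


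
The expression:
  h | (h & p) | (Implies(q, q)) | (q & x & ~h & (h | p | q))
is always true.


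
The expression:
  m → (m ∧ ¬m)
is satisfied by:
  {m: False}


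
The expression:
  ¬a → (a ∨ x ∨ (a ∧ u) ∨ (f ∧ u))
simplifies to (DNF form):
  a ∨ x ∨ (f ∧ u)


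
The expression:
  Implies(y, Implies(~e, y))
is always true.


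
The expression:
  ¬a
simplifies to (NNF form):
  ¬a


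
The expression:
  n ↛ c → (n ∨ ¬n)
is always true.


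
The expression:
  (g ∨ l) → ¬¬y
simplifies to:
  y ∨ (¬g ∧ ¬l)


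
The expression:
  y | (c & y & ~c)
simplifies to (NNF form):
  y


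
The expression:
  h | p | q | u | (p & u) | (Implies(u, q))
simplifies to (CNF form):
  True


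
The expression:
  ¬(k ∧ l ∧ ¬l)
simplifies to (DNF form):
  True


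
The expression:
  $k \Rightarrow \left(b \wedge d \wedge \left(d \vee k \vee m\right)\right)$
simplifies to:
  $\left(b \wedge d\right) \vee \neg k$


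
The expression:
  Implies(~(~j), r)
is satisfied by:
  {r: True, j: False}
  {j: False, r: False}
  {j: True, r: True}


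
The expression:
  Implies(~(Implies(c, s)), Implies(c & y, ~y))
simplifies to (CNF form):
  s | ~c | ~y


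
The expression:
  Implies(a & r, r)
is always true.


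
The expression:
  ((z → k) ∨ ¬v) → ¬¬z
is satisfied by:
  {z: True}


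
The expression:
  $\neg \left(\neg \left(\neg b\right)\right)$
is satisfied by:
  {b: False}


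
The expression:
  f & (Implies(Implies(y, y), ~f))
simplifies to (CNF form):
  False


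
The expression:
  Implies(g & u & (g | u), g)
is always true.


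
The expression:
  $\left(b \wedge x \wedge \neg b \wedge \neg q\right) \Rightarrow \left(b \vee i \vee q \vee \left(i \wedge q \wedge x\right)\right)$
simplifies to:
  $\text{True}$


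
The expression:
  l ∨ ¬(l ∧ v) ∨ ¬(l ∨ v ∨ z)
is always true.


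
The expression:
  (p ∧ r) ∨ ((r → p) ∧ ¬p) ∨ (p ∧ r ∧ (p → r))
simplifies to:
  (p ∧ r) ∨ (¬p ∧ ¬r)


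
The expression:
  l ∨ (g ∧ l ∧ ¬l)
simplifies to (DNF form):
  l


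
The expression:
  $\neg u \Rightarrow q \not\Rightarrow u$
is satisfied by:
  {q: True, u: True}
  {q: True, u: False}
  {u: True, q: False}


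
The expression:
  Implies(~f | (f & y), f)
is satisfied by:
  {f: True}


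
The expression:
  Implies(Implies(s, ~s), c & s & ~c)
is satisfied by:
  {s: True}


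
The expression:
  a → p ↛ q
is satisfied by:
  {p: True, q: False, a: False}
  {q: False, a: False, p: False}
  {p: True, q: True, a: False}
  {q: True, p: False, a: False}
  {a: True, p: True, q: False}


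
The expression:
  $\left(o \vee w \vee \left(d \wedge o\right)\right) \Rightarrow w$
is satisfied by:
  {w: True, o: False}
  {o: False, w: False}
  {o: True, w: True}


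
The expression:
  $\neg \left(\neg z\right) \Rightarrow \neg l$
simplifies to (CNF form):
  $\neg l \vee \neg z$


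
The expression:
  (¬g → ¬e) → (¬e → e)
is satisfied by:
  {e: True}


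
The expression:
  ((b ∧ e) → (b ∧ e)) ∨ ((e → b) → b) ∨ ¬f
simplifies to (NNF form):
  True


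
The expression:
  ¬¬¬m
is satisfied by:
  {m: False}


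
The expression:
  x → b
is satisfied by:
  {b: True, x: False}
  {x: False, b: False}
  {x: True, b: True}


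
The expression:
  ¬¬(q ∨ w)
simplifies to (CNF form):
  q ∨ w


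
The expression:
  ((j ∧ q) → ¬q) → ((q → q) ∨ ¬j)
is always true.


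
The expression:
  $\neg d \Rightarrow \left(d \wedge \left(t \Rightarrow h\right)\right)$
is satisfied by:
  {d: True}


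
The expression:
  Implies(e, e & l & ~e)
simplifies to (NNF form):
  ~e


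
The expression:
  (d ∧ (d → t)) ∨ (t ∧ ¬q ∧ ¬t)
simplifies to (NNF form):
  d ∧ t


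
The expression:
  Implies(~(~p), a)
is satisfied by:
  {a: True, p: False}
  {p: False, a: False}
  {p: True, a: True}


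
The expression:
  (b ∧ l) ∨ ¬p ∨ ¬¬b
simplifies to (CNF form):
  b ∨ ¬p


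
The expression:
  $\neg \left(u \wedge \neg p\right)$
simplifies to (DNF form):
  $p \vee \neg u$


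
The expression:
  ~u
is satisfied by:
  {u: False}


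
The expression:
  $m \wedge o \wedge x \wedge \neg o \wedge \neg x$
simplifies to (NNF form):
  $\text{False}$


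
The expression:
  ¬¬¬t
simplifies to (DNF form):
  ¬t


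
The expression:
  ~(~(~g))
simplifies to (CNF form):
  ~g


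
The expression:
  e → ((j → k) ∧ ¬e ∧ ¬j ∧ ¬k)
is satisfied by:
  {e: False}


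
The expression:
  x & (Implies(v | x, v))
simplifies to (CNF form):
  v & x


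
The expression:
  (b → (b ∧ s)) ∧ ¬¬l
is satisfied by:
  {s: True, l: True, b: False}
  {l: True, b: False, s: False}
  {b: True, s: True, l: True}


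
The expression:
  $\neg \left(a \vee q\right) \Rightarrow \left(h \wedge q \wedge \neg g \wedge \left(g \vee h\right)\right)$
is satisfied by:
  {a: True, q: True}
  {a: True, q: False}
  {q: True, a: False}


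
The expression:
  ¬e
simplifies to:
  ¬e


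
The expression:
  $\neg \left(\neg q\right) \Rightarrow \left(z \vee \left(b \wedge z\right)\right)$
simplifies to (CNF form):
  $z \vee \neg q$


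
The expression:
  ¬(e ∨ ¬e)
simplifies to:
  False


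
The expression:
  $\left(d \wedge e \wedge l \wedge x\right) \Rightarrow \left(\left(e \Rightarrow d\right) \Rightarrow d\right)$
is always true.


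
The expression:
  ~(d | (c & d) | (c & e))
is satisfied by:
  {d: False, c: False, e: False}
  {e: True, d: False, c: False}
  {c: True, d: False, e: False}


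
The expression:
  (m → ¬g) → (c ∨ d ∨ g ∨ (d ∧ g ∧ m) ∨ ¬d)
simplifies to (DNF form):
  True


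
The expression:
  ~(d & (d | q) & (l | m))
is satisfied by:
  {l: False, d: False, m: False}
  {m: True, l: False, d: False}
  {l: True, m: False, d: False}
  {m: True, l: True, d: False}
  {d: True, m: False, l: False}


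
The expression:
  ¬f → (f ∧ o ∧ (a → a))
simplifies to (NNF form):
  f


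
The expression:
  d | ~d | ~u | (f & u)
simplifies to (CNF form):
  True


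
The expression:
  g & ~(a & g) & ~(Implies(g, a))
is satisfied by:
  {g: True, a: False}


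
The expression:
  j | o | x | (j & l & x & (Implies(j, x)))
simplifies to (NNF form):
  j | o | x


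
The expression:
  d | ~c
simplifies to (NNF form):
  d | ~c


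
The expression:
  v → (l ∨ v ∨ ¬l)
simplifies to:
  True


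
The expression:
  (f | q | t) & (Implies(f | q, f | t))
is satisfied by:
  {t: True, f: True}
  {t: True, f: False}
  {f: True, t: False}


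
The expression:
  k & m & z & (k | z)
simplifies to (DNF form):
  k & m & z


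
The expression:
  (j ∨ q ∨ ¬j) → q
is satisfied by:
  {q: True}


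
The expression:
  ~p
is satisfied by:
  {p: False}


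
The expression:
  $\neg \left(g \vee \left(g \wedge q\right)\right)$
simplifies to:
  $\neg g$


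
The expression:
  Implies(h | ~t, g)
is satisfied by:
  {g: True, t: True, h: False}
  {g: True, t: False, h: False}
  {g: True, h: True, t: True}
  {g: True, h: True, t: False}
  {t: True, h: False, g: False}


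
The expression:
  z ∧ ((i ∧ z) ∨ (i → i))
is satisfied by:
  {z: True}


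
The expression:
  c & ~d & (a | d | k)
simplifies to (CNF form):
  c & ~d & (a | k)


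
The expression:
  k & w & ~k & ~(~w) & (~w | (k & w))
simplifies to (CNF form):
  False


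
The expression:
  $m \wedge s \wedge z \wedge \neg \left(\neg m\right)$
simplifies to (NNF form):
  $m \wedge s \wedge z$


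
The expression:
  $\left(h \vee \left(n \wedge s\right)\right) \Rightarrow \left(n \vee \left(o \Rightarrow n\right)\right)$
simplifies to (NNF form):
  $n \vee \neg h \vee \neg o$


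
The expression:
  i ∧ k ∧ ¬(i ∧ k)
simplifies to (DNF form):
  False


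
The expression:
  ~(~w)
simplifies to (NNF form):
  w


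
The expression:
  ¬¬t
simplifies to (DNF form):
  t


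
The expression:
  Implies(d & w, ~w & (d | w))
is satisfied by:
  {w: False, d: False}
  {d: True, w: False}
  {w: True, d: False}


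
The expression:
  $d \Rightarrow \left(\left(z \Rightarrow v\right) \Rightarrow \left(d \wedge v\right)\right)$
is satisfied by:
  {z: True, v: True, d: False}
  {z: True, v: False, d: False}
  {v: True, z: False, d: False}
  {z: False, v: False, d: False}
  {d: True, z: True, v: True}
  {d: True, z: True, v: False}
  {d: True, v: True, z: False}


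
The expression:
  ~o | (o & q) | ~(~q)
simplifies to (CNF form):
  q | ~o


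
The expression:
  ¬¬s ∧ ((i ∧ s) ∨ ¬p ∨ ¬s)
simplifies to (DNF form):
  (i ∧ s) ∨ (s ∧ ¬p)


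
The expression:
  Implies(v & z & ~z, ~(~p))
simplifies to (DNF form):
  True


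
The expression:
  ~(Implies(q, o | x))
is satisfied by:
  {q: True, x: False, o: False}


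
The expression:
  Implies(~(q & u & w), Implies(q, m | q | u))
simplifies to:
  True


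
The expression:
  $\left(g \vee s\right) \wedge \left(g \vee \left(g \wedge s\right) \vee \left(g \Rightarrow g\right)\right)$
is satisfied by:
  {g: True, s: True}
  {g: True, s: False}
  {s: True, g: False}


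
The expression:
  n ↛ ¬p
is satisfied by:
  {p: True, n: True}


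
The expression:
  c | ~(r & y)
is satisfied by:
  {c: True, y: False, r: False}
  {c: False, y: False, r: False}
  {r: True, c: True, y: False}
  {r: True, c: False, y: False}
  {y: True, c: True, r: False}
  {y: True, c: False, r: False}
  {y: True, r: True, c: True}


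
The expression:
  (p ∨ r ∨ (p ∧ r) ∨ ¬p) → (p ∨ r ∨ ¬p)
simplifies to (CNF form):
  True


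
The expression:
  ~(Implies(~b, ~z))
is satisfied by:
  {z: True, b: False}


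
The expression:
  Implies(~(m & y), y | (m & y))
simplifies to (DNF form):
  y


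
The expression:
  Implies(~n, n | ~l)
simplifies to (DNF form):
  n | ~l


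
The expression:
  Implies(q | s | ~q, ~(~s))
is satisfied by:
  {s: True}


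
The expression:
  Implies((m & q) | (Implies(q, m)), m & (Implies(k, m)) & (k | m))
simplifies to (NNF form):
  m | q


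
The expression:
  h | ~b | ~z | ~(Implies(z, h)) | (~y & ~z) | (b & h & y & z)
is always true.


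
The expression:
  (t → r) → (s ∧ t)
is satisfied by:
  {t: True, s: True, r: False}
  {t: True, s: False, r: False}
  {t: True, r: True, s: True}


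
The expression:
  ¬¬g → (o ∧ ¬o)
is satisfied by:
  {g: False}


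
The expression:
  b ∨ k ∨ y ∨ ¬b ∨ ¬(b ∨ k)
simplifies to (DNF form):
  True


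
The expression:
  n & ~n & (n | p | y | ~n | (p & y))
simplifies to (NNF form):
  False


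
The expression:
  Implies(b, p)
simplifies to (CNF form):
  p | ~b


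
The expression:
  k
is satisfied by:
  {k: True}


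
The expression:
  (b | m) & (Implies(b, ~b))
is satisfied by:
  {m: True, b: False}


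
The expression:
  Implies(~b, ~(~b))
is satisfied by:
  {b: True}


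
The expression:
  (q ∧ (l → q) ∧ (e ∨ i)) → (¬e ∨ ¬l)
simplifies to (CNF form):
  ¬e ∨ ¬l ∨ ¬q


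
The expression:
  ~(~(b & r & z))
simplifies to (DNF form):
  b & r & z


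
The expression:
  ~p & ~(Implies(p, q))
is never true.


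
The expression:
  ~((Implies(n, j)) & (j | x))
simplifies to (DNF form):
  (n & ~j) | (~j & ~x)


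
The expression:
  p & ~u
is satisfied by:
  {p: True, u: False}


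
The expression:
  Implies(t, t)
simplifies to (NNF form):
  True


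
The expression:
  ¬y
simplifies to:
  ¬y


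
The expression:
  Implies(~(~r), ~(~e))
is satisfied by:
  {e: True, r: False}
  {r: False, e: False}
  {r: True, e: True}


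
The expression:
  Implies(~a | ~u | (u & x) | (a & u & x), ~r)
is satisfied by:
  {a: True, u: True, x: False, r: False}
  {a: True, u: False, x: False, r: False}
  {u: True, a: False, x: False, r: False}
  {a: False, u: False, x: False, r: False}
  {a: True, x: True, u: True, r: False}
  {a: True, x: True, u: False, r: False}
  {x: True, u: True, a: False, r: False}
  {x: True, u: False, a: False, r: False}
  {r: True, a: True, x: False, u: True}


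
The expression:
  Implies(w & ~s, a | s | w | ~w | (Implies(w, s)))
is always true.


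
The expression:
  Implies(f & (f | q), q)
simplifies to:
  q | ~f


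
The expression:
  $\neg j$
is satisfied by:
  {j: False}


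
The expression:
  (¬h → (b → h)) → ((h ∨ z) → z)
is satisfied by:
  {z: True, h: False}
  {h: False, z: False}
  {h: True, z: True}


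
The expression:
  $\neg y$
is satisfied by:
  {y: False}


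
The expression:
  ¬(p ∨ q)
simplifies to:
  ¬p ∧ ¬q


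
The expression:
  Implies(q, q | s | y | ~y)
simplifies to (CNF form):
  True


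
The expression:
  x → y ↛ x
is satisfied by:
  {x: False}


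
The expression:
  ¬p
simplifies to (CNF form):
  ¬p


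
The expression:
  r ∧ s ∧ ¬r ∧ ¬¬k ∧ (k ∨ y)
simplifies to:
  False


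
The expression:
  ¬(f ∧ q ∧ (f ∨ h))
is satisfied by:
  {q: False, f: False}
  {f: True, q: False}
  {q: True, f: False}


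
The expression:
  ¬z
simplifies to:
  ¬z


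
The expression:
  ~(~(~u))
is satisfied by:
  {u: False}


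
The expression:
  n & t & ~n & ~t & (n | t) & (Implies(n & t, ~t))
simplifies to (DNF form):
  False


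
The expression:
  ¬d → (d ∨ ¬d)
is always true.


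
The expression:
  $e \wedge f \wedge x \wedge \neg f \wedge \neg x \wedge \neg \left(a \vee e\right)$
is never true.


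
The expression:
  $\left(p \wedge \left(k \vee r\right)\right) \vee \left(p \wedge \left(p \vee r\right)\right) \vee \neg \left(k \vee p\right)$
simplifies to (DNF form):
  $p \vee \neg k$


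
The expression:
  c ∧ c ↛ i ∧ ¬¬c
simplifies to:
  c ∧ ¬i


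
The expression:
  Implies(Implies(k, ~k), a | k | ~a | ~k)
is always true.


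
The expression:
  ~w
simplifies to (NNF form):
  ~w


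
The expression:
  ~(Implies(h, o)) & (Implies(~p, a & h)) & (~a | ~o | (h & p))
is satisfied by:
  {h: True, a: True, p: True, o: False}
  {h: True, a: True, o: False, p: False}
  {h: True, p: True, o: False, a: False}


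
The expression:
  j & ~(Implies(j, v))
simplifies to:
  j & ~v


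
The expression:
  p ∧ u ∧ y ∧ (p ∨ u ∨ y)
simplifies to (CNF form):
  p ∧ u ∧ y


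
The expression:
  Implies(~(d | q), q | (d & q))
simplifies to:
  d | q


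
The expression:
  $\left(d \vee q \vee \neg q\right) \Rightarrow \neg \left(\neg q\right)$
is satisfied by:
  {q: True}


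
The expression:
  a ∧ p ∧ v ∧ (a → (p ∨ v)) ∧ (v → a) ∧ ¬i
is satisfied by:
  {a: True, p: True, v: True, i: False}


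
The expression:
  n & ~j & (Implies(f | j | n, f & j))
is never true.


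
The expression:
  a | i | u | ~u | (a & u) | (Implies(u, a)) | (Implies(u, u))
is always true.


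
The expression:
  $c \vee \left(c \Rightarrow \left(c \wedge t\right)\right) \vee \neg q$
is always true.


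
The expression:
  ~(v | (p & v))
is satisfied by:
  {v: False}


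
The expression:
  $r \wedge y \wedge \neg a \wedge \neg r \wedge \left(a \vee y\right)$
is never true.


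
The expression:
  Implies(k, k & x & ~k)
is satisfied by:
  {k: False}


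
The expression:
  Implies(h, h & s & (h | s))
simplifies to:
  s | ~h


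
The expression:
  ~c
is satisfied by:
  {c: False}


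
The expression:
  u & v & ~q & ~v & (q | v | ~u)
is never true.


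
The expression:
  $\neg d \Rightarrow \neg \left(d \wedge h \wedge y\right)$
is always true.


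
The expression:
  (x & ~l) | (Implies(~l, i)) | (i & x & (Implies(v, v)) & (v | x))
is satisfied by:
  {i: True, x: True, l: True}
  {i: True, x: True, l: False}
  {i: True, l: True, x: False}
  {i: True, l: False, x: False}
  {x: True, l: True, i: False}
  {x: True, l: False, i: False}
  {l: True, x: False, i: False}


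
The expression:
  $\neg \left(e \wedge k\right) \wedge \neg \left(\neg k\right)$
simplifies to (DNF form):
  $k \wedge \neg e$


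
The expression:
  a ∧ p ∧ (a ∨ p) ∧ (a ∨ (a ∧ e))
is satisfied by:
  {a: True, p: True}


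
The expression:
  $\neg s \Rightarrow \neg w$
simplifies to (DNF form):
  $s \vee \neg w$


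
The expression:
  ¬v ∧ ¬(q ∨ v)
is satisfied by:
  {q: False, v: False}


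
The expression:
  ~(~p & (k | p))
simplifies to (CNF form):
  p | ~k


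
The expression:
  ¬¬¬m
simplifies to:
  ¬m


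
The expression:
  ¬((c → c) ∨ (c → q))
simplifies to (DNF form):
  False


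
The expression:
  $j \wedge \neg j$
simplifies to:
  $\text{False}$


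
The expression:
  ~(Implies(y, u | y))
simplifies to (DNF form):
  False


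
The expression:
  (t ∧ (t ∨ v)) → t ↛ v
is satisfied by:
  {v: False, t: False}
  {t: True, v: False}
  {v: True, t: False}


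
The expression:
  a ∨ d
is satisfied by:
  {a: True, d: True}
  {a: True, d: False}
  {d: True, a: False}


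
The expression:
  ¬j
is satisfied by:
  {j: False}


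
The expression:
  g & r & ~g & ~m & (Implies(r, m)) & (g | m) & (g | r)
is never true.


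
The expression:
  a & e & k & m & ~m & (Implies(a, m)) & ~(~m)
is never true.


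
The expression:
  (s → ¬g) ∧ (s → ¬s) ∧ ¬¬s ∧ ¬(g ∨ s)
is never true.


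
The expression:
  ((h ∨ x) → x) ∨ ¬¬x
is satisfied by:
  {x: True, h: False}
  {h: False, x: False}
  {h: True, x: True}


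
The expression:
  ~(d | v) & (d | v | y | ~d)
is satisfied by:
  {d: False, v: False}


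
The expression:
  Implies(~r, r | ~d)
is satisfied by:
  {r: True, d: False}
  {d: False, r: False}
  {d: True, r: True}


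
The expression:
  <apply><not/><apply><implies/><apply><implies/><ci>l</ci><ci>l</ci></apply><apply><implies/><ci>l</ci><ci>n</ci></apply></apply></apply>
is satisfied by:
  {l: True, n: False}


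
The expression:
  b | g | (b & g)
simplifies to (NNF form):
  b | g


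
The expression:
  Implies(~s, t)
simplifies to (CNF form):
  s | t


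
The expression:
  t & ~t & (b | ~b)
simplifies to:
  False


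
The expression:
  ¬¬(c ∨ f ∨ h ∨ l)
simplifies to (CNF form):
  c ∨ f ∨ h ∨ l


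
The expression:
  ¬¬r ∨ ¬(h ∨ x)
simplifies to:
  r ∨ (¬h ∧ ¬x)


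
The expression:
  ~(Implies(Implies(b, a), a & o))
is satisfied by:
  {b: False, o: False, a: False}
  {a: True, b: False, o: False}
  {o: True, b: False, a: False}
  {a: True, b: True, o: False}


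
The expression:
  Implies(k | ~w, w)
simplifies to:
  w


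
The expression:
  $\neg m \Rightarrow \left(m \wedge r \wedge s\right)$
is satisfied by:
  {m: True}


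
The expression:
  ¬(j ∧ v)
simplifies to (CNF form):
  ¬j ∨ ¬v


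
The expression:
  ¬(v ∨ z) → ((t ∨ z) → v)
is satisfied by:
  {v: True, z: True, t: False}
  {v: True, t: False, z: False}
  {z: True, t: False, v: False}
  {z: False, t: False, v: False}
  {v: True, z: True, t: True}
  {v: True, t: True, z: False}
  {z: True, t: True, v: False}


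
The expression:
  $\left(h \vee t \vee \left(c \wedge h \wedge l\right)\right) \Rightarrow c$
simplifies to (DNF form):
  $c \vee \left(\neg h \wedge \neg t\right)$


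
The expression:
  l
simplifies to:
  l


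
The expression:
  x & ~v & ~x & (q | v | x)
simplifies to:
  False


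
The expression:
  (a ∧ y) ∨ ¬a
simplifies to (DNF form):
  y ∨ ¬a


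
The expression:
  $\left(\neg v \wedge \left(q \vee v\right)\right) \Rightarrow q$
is always true.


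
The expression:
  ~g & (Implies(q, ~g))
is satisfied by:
  {g: False}


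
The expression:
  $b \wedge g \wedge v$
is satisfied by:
  {b: True, g: True, v: True}


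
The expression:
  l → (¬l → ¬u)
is always true.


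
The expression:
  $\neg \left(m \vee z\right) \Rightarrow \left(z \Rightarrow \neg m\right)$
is always true.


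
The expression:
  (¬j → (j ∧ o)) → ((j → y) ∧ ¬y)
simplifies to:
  ¬j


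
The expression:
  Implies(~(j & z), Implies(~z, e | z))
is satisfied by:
  {z: True, e: True}
  {z: True, e: False}
  {e: True, z: False}


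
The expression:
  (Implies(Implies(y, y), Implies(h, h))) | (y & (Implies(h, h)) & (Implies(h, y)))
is always true.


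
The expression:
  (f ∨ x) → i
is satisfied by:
  {i: True, f: False, x: False}
  {i: True, x: True, f: False}
  {i: True, f: True, x: False}
  {i: True, x: True, f: True}
  {x: False, f: False, i: False}


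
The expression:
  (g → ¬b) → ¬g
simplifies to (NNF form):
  b ∨ ¬g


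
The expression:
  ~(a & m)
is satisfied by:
  {m: False, a: False}
  {a: True, m: False}
  {m: True, a: False}


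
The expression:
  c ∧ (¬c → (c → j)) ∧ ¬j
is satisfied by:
  {c: True, j: False}


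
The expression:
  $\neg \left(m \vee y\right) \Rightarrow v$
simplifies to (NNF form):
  $m \vee v \vee y$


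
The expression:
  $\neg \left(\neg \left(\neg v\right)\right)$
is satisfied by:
  {v: False}


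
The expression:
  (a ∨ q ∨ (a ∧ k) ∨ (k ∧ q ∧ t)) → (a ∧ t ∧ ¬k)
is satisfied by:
  {t: True, q: False, a: False, k: False}
  {k: False, q: False, t: False, a: False}
  {k: True, t: True, q: False, a: False}
  {k: True, q: False, t: False, a: False}
  {a: True, t: True, k: False, q: False}
  {a: True, t: True, q: True, k: False}


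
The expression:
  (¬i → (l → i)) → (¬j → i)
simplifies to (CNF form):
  i ∨ j ∨ l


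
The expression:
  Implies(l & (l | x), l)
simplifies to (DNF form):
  True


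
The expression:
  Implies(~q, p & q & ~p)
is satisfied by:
  {q: True}


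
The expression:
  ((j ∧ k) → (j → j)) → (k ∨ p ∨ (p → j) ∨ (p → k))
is always true.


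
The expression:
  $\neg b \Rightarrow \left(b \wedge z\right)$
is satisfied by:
  {b: True}
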